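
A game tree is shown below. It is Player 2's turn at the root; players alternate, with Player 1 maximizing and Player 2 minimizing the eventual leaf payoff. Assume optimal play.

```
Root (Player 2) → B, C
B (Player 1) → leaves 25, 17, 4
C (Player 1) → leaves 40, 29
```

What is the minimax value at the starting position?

25

B (Player 1): max(25, 17, 4) = 25
C (Player 1): max(40, 29) = 40
Root (Player 2): min(25, 40) = 25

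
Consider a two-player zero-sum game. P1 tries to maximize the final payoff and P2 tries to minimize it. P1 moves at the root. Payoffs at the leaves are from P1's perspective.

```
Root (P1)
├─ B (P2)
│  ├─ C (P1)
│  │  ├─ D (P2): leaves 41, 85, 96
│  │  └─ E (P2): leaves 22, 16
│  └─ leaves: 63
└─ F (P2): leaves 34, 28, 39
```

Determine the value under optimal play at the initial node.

41

D (P2): min(41, 85, 96) = 41
E (P2): min(22, 16) = 16
C (P1): max(41, 16) = 41
B (P2): min(41, 63) = 41
F (P2): min(34, 28, 39) = 28
Root (P1): max(41, 28) = 41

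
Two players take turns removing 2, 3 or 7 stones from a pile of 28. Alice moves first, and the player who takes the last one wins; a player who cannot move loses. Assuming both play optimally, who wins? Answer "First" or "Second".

First

Mark each pile size as W (mover wins) or L (mover loses):
i:   0  1  2  3  4  5  6  7  8  9 10 11 12 13 14 15 16 17 18 19 20 21 22 23 24 25 26 27 28
     L  L  W  W  W  L  L  W  W  W  L  L  W  W  W  L  L  W  W  W  L  L  W  W  W  L  L  W  W
Position 28 is W, so the first player wins.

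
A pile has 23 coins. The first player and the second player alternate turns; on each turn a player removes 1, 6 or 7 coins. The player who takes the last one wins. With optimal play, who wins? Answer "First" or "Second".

First

Mark each pile size as W (mover wins) or L (mover loses):
i:   0  1  2  3  4  5  6  7  8  9 10 11 12 13 14 15 16 17 18 19 20 21 22 23
     L  W  L  W  L  W  W  W  W  W  W  W  L  W  L  W  L  W  W  W  W  W  W  W
Position 23 is W, so the first player wins.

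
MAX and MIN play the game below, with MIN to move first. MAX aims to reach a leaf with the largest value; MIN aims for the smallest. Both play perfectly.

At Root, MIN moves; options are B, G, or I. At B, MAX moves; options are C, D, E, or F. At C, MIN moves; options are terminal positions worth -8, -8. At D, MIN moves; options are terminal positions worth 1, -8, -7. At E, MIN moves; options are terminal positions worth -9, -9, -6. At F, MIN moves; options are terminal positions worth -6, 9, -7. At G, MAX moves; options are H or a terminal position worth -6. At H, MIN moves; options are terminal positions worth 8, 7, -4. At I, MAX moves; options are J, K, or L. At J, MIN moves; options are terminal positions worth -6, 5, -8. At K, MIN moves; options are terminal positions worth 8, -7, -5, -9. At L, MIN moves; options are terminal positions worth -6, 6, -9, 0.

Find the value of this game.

-8

C (MIN): min(-8, -8) = -8
D (MIN): min(1, -8, -7) = -8
E (MIN): min(-9, -9, -6) = -9
F (MIN): min(-6, 9, -7) = -7
B (MAX): max(-8, -8, -9, -7) = -7
H (MIN): min(8, 7, -4) = -4
G (MAX): max(-4, -6) = -4
J (MIN): min(-6, 5, -8) = -8
K (MIN): min(8, -7, -5, -9) = -9
L (MIN): min(-6, 6, -9, 0) = -9
I (MAX): max(-8, -9, -9) = -8
Root (MIN): min(-7, -4, -8) = -8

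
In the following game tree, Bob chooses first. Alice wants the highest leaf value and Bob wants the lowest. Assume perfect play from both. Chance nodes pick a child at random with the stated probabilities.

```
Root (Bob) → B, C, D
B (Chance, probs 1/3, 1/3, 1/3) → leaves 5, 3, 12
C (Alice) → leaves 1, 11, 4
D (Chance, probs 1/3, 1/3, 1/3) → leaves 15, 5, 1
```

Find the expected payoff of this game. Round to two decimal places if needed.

6.67

B (Chance): 1/3·5 + 1/3·3 + 1/3·12 = 6.67
C (Alice): max(1, 11, 4) = 11
D (Chance): 1/3·15 + 1/3·5 + 1/3·1 = 7
Root (Bob): min(6.67, 11, 7) = 6.67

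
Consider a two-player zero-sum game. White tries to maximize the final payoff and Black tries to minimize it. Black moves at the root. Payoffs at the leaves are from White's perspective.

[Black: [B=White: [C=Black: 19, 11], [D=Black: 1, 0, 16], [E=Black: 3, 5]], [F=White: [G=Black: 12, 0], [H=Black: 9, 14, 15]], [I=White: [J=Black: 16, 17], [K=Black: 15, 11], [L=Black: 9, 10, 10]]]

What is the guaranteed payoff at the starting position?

9

C (Black): min(19, 11) = 11
D (Black): min(1, 0, 16) = 0
E (Black): min(3, 5) = 3
B (White): max(11, 0, 3) = 11
G (Black): min(12, 0) = 0
H (Black): min(9, 14, 15) = 9
F (White): max(0, 9) = 9
J (Black): min(16, 17) = 16
K (Black): min(15, 11) = 11
L (Black): min(9, 10, 10) = 9
I (White): max(16, 11, 9) = 16
Root (Black): min(11, 9, 16) = 9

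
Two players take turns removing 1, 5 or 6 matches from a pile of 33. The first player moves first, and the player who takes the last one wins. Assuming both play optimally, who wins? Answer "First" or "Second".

Second

Compute winning (W) and losing (L) positions by backward induction:
i:   0  1  2  3  4  5  6  7  8  9 10 11 12 13 14 15 16 17 18 19 20 21 22 23 24 25 26 27 28 29 30 31 32 33
     L  W  L  W  L  W  W  W  W  W  W  L  W  L  W  L  W  W  W  W  W  W  L  W  L  W  L  W  W  W  W  W  W  L
Position 33 is L, so the second player wins.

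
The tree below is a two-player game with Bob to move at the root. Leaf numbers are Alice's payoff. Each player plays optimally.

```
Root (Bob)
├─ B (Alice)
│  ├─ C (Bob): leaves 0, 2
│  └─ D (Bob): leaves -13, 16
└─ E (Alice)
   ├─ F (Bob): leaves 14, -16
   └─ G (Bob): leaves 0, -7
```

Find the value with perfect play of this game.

C (Bob): min(0, 2) = 0
D (Bob): min(-13, 16) = -13
B (Alice): max(0, -13) = 0
F (Bob): min(14, -16) = -16
G (Bob): min(0, -7) = -7
E (Alice): max(-16, -7) = -7
Root (Bob): min(0, -7) = -7

-7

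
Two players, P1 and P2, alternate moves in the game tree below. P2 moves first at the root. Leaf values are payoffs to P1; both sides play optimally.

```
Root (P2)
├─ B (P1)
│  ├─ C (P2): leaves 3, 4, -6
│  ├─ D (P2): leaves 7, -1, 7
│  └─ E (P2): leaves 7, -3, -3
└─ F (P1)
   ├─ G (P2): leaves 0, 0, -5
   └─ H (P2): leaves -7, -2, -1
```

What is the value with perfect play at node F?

-5

G: min(0, 0, -5) = -5
H: min(-7, -2, -1) = -7
F: max(-5, -7) = -5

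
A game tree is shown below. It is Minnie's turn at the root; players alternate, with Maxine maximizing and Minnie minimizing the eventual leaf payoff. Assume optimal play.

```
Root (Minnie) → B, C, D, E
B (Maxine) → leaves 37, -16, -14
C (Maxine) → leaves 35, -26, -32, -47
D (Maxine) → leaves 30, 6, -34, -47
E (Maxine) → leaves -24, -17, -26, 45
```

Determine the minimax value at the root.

30

B (Maxine): max(37, -16, -14) = 37
C (Maxine): max(35, -26, -32, -47) = 35
D (Maxine): max(30, 6, -34, -47) = 30
E (Maxine): max(-24, -17, -26, 45) = 45
Root (Minnie): min(37, 35, 30, 45) = 30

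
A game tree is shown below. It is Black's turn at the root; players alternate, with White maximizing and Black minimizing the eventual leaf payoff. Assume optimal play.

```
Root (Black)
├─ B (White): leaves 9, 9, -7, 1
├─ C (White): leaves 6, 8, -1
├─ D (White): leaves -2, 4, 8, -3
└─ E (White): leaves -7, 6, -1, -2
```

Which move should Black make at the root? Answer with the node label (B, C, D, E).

B (White): max(9, 9, -7, 1) = 9
C (White): max(6, 8, -1) = 8
D (White): max(-2, 4, 8, -3) = 8
E (White): max(-7, 6, -1, -2) = 6
Root (Black): min(9, 8, 8, 6) = 6
Black picks the child with the lowest value: E (value 6).

E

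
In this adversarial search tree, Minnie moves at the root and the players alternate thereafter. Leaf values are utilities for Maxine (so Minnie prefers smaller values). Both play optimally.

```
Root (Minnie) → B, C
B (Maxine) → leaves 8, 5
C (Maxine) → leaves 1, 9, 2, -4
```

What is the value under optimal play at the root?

8

B (Maxine): max(8, 5) = 8
C (Maxine): max(1, 9, 2, -4) = 9
Root (Minnie): min(8, 9) = 8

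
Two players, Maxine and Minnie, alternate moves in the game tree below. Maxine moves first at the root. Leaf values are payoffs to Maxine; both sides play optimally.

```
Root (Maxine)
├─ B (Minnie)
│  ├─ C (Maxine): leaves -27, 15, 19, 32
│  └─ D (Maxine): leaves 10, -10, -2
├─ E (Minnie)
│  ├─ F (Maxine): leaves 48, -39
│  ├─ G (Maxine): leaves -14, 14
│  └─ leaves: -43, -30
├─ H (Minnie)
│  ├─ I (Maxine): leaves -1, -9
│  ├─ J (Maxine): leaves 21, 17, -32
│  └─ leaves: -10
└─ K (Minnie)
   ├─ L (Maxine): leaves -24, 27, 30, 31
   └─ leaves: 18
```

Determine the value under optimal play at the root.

C (Maxine): max(-27, 15, 19, 32) = 32
D (Maxine): max(10, -10, -2) = 10
B (Minnie): min(32, 10) = 10
F (Maxine): max(48, -39) = 48
G (Maxine): max(-14, 14) = 14
E (Minnie): min(48, 14, -43, -30) = -43
I (Maxine): max(-1, -9) = -1
J (Maxine): max(21, 17, -32) = 21
H (Minnie): min(-1, 21, -10) = -10
L (Maxine): max(-24, 27, 30, 31) = 31
K (Minnie): min(31, 18) = 18
Root (Maxine): max(10, -43, -10, 18) = 18

18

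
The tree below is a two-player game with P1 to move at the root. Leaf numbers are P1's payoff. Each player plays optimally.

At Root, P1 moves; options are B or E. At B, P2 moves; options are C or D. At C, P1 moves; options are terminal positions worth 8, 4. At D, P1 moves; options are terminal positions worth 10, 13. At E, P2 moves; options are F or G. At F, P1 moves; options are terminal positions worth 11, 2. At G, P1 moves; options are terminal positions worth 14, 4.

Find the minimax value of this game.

11

C (P1): max(8, 4) = 8
D (P1): max(10, 13) = 13
B (P2): min(8, 13) = 8
F (P1): max(11, 2) = 11
G (P1): max(14, 4) = 14
E (P2): min(11, 14) = 11
Root (P1): max(8, 11) = 11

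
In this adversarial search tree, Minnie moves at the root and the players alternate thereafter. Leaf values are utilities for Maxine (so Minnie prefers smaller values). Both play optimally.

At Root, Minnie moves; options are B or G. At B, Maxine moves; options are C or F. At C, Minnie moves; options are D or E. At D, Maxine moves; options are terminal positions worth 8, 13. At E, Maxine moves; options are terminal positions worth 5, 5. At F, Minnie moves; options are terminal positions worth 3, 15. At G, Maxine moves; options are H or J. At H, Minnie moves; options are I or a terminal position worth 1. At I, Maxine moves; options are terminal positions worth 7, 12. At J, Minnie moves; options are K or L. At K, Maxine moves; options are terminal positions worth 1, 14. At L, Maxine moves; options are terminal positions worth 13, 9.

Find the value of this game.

5

D (Maxine): max(8, 13) = 13
E (Maxine): max(5, 5) = 5
C (Minnie): min(13, 5) = 5
F (Minnie): min(3, 15) = 3
B (Maxine): max(5, 3) = 5
I (Maxine): max(7, 12) = 12
H (Minnie): min(12, 1) = 1
K (Maxine): max(1, 14) = 14
L (Maxine): max(13, 9) = 13
J (Minnie): min(14, 13) = 13
G (Maxine): max(1, 13) = 13
Root (Minnie): min(5, 13) = 5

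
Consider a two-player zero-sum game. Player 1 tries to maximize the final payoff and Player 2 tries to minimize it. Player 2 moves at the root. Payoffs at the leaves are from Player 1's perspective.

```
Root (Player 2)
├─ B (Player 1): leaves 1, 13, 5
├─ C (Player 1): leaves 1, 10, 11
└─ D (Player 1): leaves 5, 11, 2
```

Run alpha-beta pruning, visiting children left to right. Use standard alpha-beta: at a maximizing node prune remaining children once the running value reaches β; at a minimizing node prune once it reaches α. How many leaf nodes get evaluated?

B [α=-∞,β=+∞]: v=13
C [α=-∞,β=13]: v=11
D [α=-∞,β=11]: v=11 after child 2 ≥ β → β-cutoff, skip 1
Root [α=-∞,β=+∞]: v=11
Leaves evaluated: 8 of 9.

8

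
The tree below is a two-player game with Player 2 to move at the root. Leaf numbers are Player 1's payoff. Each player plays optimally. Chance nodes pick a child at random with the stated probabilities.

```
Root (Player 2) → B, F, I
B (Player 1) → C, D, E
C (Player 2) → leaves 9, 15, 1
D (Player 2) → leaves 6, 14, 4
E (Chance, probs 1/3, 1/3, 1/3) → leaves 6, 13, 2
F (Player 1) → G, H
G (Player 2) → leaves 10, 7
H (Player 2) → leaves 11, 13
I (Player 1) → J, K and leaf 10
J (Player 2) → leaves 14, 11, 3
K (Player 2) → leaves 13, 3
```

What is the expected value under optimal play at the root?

C (Player 2): min(9, 15, 1) = 1
D (Player 2): min(6, 14, 4) = 4
E (Chance): 1/3·6 + 1/3·13 + 1/3·2 = 7
B (Player 1): max(1, 4, 7) = 7
G (Player 2): min(10, 7) = 7
H (Player 2): min(11, 13) = 11
F (Player 1): max(7, 11) = 11
J (Player 2): min(14, 11, 3) = 3
K (Player 2): min(13, 3) = 3
I (Player 1): max(3, 3, 10) = 10
Root (Player 2): min(7, 11, 10) = 7

7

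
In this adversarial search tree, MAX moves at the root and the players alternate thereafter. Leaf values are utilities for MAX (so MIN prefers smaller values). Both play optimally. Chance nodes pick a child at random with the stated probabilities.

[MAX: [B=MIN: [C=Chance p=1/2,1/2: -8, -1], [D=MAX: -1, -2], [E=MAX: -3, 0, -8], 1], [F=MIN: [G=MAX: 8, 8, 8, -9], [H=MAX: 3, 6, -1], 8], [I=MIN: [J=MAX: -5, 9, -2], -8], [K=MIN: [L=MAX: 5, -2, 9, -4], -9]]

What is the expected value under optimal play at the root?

C (Chance): 1/2·-8 + 1/2·-1 = -4.5
D (MAX): max(-1, -2) = -1
E (MAX): max(-3, 0, -8) = 0
B (MIN): min(-4.5, -1, 0, 1) = -4.5
G (MAX): max(8, 8, 8, -9) = 8
H (MAX): max(3, 6, -1) = 6
F (MIN): min(8, 6, 8) = 6
J (MAX): max(-5, 9, -2) = 9
I (MIN): min(9, -8) = -8
L (MAX): max(5, -2, 9, -4) = 9
K (MIN): min(9, -9) = -9
Root (MAX): max(-4.5, 6, -8, -9) = 6

6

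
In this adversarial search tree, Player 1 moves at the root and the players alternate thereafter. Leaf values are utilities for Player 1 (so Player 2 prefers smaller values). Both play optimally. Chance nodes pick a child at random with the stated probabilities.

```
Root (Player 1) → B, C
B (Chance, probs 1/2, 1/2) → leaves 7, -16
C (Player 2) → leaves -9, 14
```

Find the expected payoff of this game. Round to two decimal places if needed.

-4.5

B (Chance): 1/2·7 + 1/2·-16 = -4.5
C (Player 2): min(-9, 14) = -9
Root (Player 1): max(-4.5, -9) = -4.5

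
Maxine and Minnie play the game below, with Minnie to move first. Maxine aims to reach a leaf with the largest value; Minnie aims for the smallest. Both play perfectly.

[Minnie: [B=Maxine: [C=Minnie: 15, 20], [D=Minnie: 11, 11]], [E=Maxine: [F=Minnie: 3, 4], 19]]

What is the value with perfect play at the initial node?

C (Minnie): min(15, 20) = 15
D (Minnie): min(11, 11) = 11
B (Maxine): max(15, 11) = 15
F (Minnie): min(3, 4) = 3
E (Maxine): max(3, 19) = 19
Root (Minnie): min(15, 19) = 15

15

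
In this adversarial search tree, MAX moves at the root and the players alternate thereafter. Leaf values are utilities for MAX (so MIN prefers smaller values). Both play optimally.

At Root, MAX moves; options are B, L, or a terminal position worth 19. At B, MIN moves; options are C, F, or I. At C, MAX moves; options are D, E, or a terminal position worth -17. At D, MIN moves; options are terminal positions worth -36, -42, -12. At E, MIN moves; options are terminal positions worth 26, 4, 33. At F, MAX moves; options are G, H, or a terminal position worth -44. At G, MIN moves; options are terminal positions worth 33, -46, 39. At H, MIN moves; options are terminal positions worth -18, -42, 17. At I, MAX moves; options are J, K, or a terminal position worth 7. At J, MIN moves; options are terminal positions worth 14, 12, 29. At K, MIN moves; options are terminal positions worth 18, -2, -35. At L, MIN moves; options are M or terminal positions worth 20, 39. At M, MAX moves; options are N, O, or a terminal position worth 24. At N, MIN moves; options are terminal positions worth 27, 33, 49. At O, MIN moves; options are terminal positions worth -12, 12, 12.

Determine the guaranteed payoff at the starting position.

20

D (MIN): min(-36, -42, -12) = -42
E (MIN): min(26, 4, 33) = 4
C (MAX): max(-42, 4, -17) = 4
G (MIN): min(33, -46, 39) = -46
H (MIN): min(-18, -42, 17) = -42
F (MAX): max(-46, -42, -44) = -42
J (MIN): min(14, 12, 29) = 12
K (MIN): min(18, -2, -35) = -35
I (MAX): max(12, -35, 7) = 12
B (MIN): min(4, -42, 12) = -42
N (MIN): min(27, 33, 49) = 27
O (MIN): min(-12, 12, 12) = -12
M (MAX): max(27, -12, 24) = 27
L (MIN): min(27, 20, 39) = 20
Root (MAX): max(-42, 20, 19) = 20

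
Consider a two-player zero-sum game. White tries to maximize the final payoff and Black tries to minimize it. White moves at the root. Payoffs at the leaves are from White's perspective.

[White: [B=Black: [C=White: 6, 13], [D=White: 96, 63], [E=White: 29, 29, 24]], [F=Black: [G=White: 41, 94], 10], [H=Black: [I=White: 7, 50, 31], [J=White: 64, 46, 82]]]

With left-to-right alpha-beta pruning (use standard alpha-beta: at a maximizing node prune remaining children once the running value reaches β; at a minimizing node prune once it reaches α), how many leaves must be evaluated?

11

C [α=-∞,β=+∞]: v=13
D [α=-∞,β=13]: v=96 after child 1 ≥ β → β-cutoff, skip 1
E [α=-∞,β=13]: v=29 after child 1 ≥ β → β-cutoff, skip 2
B [α=-∞,β=+∞]: v=13
G [α=13,β=+∞]: v=94
F [α=13,β=+∞]: v=10
I [α=13,β=+∞]: v=50
J [α=13,β=50]: v=64 after child 1 ≥ β → β-cutoff, skip 2
H [α=13,β=+∞]: v=50
Root [α=-∞,β=+∞]: v=50
Leaves evaluated: 11 of 16.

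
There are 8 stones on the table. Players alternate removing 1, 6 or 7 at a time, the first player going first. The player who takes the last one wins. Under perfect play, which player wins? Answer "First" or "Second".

W/L table (W = player to move can force a win):
i:   0  1  2  3  4  5  6  7  8
     L  W  L  W  L  W  W  W  W
Position 8 is W, so the first player wins.

First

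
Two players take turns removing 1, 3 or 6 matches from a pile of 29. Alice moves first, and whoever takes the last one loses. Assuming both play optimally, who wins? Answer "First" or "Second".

W/L table (W = player to move can force a win):
i:   0  1  2  3  4  5  6  7  8  9 10 11 12 13 14 15 16 17 18 19 20 21 22 23 24 25 26 27 28 29
     W  L  W  L  W  L  W  W  W  W  L  W  L  W  L  W  W  W  W  L  W  L  W  L  W  W  W  W  L  W
Position 29 is W, so the first player wins.

First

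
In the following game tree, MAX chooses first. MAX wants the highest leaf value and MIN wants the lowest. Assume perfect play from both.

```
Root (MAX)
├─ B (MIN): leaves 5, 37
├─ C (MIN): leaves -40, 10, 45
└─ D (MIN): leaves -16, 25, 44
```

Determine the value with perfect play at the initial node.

5

B (MIN): min(5, 37) = 5
C (MIN): min(-40, 10, 45) = -40
D (MIN): min(-16, 25, 44) = -16
Root (MAX): max(5, -40, -16) = 5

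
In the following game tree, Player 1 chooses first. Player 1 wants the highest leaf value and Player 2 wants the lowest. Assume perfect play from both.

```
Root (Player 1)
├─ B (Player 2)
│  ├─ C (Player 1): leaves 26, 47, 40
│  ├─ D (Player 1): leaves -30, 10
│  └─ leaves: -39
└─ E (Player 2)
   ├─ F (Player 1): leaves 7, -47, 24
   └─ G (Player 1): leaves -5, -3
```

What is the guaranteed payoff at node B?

C: max(26, 47, 40) = 47
D: max(-30, 10) = 10
B: min(47, 10, -39) = -39

-39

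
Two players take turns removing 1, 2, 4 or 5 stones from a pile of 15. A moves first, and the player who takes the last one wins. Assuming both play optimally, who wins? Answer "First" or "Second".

Compute winning (W) and losing (L) positions by backward induction:
i:   0  1  2  3  4  5  6  7  8  9 10 11 12 13 14 15
     L  W  W  L  W  W  L  W  W  L  W  W  L  W  W  L
Position 15 is L, so the second player wins.

Second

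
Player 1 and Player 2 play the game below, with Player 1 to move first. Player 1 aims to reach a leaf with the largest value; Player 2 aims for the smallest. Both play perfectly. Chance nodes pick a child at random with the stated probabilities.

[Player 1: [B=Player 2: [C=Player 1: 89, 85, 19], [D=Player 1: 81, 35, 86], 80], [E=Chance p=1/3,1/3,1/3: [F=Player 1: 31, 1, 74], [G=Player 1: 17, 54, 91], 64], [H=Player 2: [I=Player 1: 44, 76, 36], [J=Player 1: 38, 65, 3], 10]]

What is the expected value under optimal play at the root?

C (Player 1): max(89, 85, 19) = 89
D (Player 1): max(81, 35, 86) = 86
B (Player 2): min(89, 86, 80) = 80
F (Player 1): max(31, 1, 74) = 74
G (Player 1): max(17, 54, 91) = 91
E (Chance): 1/3·74 + 1/3·91 + 1/3·64 = 76.33
I (Player 1): max(44, 76, 36) = 76
J (Player 1): max(38, 65, 3) = 65
H (Player 2): min(76, 65, 10) = 10
Root (Player 1): max(80, 76.33, 10) = 80

80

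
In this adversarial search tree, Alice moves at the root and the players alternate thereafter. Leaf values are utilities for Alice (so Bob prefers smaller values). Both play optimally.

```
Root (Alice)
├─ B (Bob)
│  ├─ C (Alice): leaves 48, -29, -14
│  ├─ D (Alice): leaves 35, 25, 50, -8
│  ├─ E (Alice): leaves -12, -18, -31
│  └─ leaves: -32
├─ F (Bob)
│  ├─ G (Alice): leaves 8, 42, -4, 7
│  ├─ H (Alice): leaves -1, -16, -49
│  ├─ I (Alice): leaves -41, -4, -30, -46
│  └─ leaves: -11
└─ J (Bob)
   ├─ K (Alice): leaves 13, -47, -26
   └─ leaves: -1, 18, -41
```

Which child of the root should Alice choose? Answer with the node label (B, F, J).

C (Alice): max(48, -29, -14) = 48
D (Alice): max(35, 25, 50, -8) = 50
E (Alice): max(-12, -18, -31) = -12
B (Bob): min(48, 50, -12, -32) = -32
G (Alice): max(8, 42, -4, 7) = 42
H (Alice): max(-1, -16, -49) = -1
I (Alice): max(-41, -4, -30, -46) = -4
F (Bob): min(42, -1, -4, -11) = -11
K (Alice): max(13, -47, -26) = 13
J (Bob): min(13, -1, 18, -41) = -41
Root (Alice): max(-32, -11, -41) = -11
Alice picks the child with the highest value: F (value -11).

F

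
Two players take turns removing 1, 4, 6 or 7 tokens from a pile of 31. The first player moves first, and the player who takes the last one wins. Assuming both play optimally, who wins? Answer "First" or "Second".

Second

W/L table (W = player to move can force a win):
i:   0  1  2  3  4  5  6  7  8  9 10 11 12 13 14 15 16 17 18 19 20 21 22 23 24 25 26 27 28 29 30 31
     L  W  L  W  W  L  W  W  W  W  L  W  W  L  W  L  W  W  L  W  W  W  W  L  W  W  L  W  L  W  W  L
Position 31 is L, so the second player wins.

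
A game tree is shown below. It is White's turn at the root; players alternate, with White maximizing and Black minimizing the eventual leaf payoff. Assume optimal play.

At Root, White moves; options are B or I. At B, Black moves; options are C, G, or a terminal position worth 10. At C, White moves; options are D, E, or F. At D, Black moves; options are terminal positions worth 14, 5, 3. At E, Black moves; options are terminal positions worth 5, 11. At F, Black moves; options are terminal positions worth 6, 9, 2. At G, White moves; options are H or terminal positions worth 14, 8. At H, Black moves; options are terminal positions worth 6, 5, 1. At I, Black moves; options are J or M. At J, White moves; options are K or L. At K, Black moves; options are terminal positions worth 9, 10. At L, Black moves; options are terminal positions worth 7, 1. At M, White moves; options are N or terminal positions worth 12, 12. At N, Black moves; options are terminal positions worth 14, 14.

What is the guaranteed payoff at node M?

14

N: min(14, 14) = 14
M: max(14, 12, 12) = 14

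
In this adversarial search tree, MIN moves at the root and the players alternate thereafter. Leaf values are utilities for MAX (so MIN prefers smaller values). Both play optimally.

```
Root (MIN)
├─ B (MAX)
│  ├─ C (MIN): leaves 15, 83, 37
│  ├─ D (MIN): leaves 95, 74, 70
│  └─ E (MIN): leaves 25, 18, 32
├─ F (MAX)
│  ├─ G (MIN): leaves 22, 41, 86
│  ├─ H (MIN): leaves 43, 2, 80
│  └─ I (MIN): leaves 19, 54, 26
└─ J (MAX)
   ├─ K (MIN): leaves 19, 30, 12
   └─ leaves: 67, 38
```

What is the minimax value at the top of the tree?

C (MIN): min(15, 83, 37) = 15
D (MIN): min(95, 74, 70) = 70
E (MIN): min(25, 18, 32) = 18
B (MAX): max(15, 70, 18) = 70
G (MIN): min(22, 41, 86) = 22
H (MIN): min(43, 2, 80) = 2
I (MIN): min(19, 54, 26) = 19
F (MAX): max(22, 2, 19) = 22
K (MIN): min(19, 30, 12) = 12
J (MAX): max(12, 67, 38) = 67
Root (MIN): min(70, 22, 67) = 22

22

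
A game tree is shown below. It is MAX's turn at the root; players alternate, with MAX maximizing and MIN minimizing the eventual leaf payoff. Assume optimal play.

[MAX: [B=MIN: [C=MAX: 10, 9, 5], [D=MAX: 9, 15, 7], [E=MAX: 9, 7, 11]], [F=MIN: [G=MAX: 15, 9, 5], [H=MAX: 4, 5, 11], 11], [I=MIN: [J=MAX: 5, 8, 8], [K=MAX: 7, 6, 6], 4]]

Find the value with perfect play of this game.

C (MAX): max(10, 9, 5) = 10
D (MAX): max(9, 15, 7) = 15
E (MAX): max(9, 7, 11) = 11
B (MIN): min(10, 15, 11) = 10
G (MAX): max(15, 9, 5) = 15
H (MAX): max(4, 5, 11) = 11
F (MIN): min(15, 11, 11) = 11
J (MAX): max(5, 8, 8) = 8
K (MAX): max(7, 6, 6) = 7
I (MIN): min(8, 7, 4) = 4
Root (MAX): max(10, 11, 4) = 11

11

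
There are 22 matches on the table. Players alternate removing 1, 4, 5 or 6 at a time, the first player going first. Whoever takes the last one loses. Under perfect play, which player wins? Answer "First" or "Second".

First

W/L table (W = player to move can force a win):
i:   0  1  2  3  4  5  6  7  8  9 10 11 12 13 14 15 16 17 18 19 20 21 22
     W  L  W  L  W  W  W  W  W  W  L  W  L  W  W  W  W  W  W  L  W  L  W
Position 22 is W, so the first player wins.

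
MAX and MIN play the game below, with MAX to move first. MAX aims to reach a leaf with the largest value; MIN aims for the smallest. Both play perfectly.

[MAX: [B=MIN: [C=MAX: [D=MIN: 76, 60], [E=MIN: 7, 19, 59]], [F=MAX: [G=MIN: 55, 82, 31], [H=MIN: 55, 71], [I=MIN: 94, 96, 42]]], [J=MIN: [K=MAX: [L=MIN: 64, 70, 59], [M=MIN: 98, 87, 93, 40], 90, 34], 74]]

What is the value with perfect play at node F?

55

G: min(55, 82, 31) = 31
H: min(55, 71) = 55
I: min(94, 96, 42) = 42
F: max(31, 55, 42) = 55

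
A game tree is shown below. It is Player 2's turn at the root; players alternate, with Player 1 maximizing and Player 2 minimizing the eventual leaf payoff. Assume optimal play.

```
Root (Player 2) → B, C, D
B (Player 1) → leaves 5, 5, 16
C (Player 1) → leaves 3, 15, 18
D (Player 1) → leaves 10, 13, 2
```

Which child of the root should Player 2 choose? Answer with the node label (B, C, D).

B (Player 1): max(5, 5, 16) = 16
C (Player 1): max(3, 15, 18) = 18
D (Player 1): max(10, 13, 2) = 13
Root (Player 2): min(16, 18, 13) = 13
Player 2 picks the child with the lowest value: D (value 13).

D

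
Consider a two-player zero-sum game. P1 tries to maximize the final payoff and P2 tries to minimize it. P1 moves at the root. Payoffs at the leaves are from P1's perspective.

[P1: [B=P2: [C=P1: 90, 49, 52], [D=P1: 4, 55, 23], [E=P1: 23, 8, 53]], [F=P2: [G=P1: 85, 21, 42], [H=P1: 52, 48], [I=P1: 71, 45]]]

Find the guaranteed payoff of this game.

C (P1): max(90, 49, 52) = 90
D (P1): max(4, 55, 23) = 55
E (P1): max(23, 8, 53) = 53
B (P2): min(90, 55, 53) = 53
G (P1): max(85, 21, 42) = 85
H (P1): max(52, 48) = 52
I (P1): max(71, 45) = 71
F (P2): min(85, 52, 71) = 52
Root (P1): max(53, 52) = 53

53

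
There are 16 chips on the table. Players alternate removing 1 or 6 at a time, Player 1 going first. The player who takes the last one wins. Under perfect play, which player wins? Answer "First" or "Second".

Second

W/L table (W = player to move can force a win):
i:   0  1  2  3  4  5  6  7  8  9 10 11 12 13 14 15 16
     L  W  L  W  L  W  W  L  W  L  W  L  W  W  L  W  L
Position 16 is L, so the second player wins.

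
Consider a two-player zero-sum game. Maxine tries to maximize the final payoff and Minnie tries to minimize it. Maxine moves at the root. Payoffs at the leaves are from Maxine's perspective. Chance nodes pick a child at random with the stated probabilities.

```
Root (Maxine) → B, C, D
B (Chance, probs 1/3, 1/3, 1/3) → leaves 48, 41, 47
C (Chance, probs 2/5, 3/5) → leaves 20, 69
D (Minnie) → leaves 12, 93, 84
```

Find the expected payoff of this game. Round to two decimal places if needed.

49.4

B (Chance): 1/3·48 + 1/3·41 + 1/3·47 = 45.33
C (Chance): 2/5·20 + 3/5·69 = 49.4
D (Minnie): min(12, 93, 84) = 12
Root (Maxine): max(45.33, 49.4, 12) = 49.4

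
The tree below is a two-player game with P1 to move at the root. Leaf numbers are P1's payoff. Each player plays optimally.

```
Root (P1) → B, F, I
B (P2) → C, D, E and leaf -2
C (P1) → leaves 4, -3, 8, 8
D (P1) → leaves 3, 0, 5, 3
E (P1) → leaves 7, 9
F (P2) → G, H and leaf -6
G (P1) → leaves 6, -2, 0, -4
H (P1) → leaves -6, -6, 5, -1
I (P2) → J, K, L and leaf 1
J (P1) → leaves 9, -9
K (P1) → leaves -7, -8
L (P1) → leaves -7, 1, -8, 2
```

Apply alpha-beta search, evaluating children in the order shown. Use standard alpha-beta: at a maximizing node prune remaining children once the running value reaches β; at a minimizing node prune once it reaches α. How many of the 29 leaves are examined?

23

C [α=-∞,β=+∞]: v=8
D [α=-∞,β=8]: v=5
E [α=-∞,β=5]: v=7 after child 1 ≥ β → β-cutoff, skip 1
B [α=-∞,β=+∞]: v=-2
G [α=-2,β=+∞]: v=6
H [α=-2,β=6]: v=5
F [α=-2,β=+∞]: v=-6
J [α=-2,β=+∞]: v=9
K [α=-2,β=9]: v=-7
I [α=-2,β=+∞]: v=-7 after child 2 ≤ α → α-cutoff, skip 2
Root [α=-∞,β=+∞]: v=-2
Leaves evaluated: 23 of 29.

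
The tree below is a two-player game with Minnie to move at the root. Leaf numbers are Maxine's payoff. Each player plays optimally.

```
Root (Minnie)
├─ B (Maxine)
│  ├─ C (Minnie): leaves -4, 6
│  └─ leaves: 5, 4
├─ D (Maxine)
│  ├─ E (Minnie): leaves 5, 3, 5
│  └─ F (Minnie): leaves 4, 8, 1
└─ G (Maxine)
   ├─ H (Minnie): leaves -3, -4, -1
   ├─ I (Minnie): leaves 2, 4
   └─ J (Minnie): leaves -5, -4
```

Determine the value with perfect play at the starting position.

2

C (Minnie): min(-4, 6) = -4
B (Maxine): max(-4, 5, 4) = 5
E (Minnie): min(5, 3, 5) = 3
F (Minnie): min(4, 8, 1) = 1
D (Maxine): max(3, 1) = 3
H (Minnie): min(-3, -4, -1) = -4
I (Minnie): min(2, 4) = 2
J (Minnie): min(-5, -4) = -5
G (Maxine): max(-4, 2, -5) = 2
Root (Minnie): min(5, 3, 2) = 2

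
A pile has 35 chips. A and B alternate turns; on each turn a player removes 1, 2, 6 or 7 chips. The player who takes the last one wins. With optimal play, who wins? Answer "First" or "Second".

Mark each pile size as W (mover wins) or L (mover loses):
i:   0  1  2  3  4  5  6  7  8  9 10 11 12 13 14 15 16 17 18 19 20 21 22 23 24 25 26 27 28 29 30 31 32 33 34 35
     L  W  W  L  W  W  W  W  L  W  W  L  W  W  W  W  L  W  W  L  W  W  W  W  L  W  W  L  W  W  W  W  L  W  W  L
Position 35 is L, so the second player wins.

Second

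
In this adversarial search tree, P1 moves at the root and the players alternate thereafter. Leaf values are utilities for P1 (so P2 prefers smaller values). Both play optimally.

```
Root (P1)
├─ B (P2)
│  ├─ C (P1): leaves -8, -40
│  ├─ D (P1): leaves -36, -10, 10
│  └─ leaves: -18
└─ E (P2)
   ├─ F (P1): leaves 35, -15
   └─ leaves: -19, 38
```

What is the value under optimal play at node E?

F: max(35, -15) = 35
E: min(35, -19, 38) = -19

-19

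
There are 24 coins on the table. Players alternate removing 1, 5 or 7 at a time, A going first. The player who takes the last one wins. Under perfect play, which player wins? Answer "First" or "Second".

Mark each pile size as W (mover wins) or L (mover loses):
i:   0  1  2  3  4  5  6  7  8  9 10 11 12 13 14 15 16 17 18 19 20 21 22 23 24
     L  W  L  W  L  W  L  W  L  W  L  W  L  W  L  W  L  W  L  W  L  W  L  W  L
Position 24 is L, so the second player wins.

Second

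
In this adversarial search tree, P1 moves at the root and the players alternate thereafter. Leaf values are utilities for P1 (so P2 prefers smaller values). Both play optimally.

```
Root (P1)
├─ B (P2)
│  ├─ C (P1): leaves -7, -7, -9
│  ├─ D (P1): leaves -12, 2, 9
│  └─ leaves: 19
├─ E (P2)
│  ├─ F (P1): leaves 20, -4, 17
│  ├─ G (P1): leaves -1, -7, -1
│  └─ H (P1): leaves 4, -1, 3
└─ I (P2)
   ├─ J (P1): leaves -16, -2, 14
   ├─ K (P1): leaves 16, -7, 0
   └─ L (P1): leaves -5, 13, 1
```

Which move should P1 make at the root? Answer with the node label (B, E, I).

I

C (P1): max(-7, -7, -9) = -7
D (P1): max(-12, 2, 9) = 9
B (P2): min(-7, 9, 19) = -7
F (P1): max(20, -4, 17) = 20
G (P1): max(-1, -7, -1) = -1
H (P1): max(4, -1, 3) = 4
E (P2): min(20, -1, 4) = -1
J (P1): max(-16, -2, 14) = 14
K (P1): max(16, -7, 0) = 16
L (P1): max(-5, 13, 1) = 13
I (P2): min(14, 16, 13) = 13
Root (P1): max(-7, -1, 13) = 13
P1 picks the child with the highest value: I (value 13).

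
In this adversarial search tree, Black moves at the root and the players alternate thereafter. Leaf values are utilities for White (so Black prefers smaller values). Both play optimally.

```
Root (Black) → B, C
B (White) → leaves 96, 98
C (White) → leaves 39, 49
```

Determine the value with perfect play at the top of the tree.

B (White): max(96, 98) = 98
C (White): max(39, 49) = 49
Root (Black): min(98, 49) = 49

49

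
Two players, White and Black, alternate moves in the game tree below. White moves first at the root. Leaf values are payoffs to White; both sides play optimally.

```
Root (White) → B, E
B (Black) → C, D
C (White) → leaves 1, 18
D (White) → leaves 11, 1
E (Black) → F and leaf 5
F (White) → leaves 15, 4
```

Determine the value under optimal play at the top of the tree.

11

C (White): max(1, 18) = 18
D (White): max(11, 1) = 11
B (Black): min(18, 11) = 11
F (White): max(15, 4) = 15
E (Black): min(15, 5) = 5
Root (White): max(11, 5) = 11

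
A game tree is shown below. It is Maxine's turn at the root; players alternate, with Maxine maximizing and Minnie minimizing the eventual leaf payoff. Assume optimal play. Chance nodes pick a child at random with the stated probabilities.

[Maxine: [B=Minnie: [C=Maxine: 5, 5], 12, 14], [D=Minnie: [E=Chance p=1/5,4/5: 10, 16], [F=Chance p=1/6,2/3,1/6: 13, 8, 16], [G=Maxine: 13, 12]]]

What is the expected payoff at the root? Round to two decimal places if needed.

10.17

C (Maxine): max(5, 5) = 5
B (Minnie): min(5, 12, 14) = 5
E (Chance): 1/5·10 + 4/5·16 = 14.8
F (Chance): 1/6·13 + 2/3·8 + 1/6·16 = 10.17
G (Maxine): max(13, 12) = 13
D (Minnie): min(14.8, 10.17, 13) = 10.17
Root (Maxine): max(5, 10.17) = 10.17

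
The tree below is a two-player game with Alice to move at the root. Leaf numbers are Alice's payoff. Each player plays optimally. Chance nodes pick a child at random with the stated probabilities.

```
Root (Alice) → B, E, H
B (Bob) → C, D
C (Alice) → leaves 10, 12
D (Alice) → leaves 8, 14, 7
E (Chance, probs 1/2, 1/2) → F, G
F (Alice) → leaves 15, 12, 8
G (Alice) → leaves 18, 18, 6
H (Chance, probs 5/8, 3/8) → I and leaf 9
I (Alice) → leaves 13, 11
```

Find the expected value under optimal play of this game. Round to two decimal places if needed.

16.5

C (Alice): max(10, 12) = 12
D (Alice): max(8, 14, 7) = 14
B (Bob): min(12, 14) = 12
F (Alice): max(15, 12, 8) = 15
G (Alice): max(18, 18, 6) = 18
E (Chance): 1/2·15 + 1/2·18 = 16.5
I (Alice): max(13, 11) = 13
H (Chance): 5/8·13 + 3/8·9 = 11.5
Root (Alice): max(12, 16.5, 11.5) = 16.5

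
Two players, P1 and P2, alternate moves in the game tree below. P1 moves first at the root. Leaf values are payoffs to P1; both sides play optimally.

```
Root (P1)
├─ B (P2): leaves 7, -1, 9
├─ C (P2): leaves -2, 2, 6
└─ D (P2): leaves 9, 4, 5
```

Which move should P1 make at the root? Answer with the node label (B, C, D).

B (P2): min(7, -1, 9) = -1
C (P2): min(-2, 2, 6) = -2
D (P2): min(9, 4, 5) = 4
Root (P1): max(-1, -2, 4) = 4
P1 picks the child with the highest value: D (value 4).

D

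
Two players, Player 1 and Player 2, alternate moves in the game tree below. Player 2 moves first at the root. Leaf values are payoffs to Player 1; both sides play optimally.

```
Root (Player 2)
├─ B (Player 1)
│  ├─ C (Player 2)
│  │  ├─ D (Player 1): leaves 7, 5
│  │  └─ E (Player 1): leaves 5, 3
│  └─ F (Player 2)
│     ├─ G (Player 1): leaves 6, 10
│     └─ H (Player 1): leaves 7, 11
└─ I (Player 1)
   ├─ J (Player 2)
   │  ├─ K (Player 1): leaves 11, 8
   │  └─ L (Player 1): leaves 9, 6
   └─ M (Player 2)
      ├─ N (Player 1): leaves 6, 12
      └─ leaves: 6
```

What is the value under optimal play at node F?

G: max(6, 10) = 10
H: max(7, 11) = 11
F: min(10, 11) = 10

10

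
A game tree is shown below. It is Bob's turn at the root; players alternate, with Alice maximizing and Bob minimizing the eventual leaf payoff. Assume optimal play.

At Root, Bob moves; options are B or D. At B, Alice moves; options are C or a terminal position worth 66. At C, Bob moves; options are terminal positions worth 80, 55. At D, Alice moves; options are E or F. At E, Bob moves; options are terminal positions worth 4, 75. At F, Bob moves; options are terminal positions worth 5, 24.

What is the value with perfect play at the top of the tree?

5

C (Bob): min(80, 55) = 55
B (Alice): max(55, 66) = 66
E (Bob): min(4, 75) = 4
F (Bob): min(5, 24) = 5
D (Alice): max(4, 5) = 5
Root (Bob): min(66, 5) = 5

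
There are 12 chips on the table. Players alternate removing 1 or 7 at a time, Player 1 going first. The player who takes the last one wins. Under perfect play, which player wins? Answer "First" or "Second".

Second

Compute winning (W) and losing (L) positions by backward induction:
i:   0  1  2  3  4  5  6  7  8  9 10 11 12
     L  W  L  W  L  W  L  W  L  W  L  W  L
Position 12 is L, so the second player wins.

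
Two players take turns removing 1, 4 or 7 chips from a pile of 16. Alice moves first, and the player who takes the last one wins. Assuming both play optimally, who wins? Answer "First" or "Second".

Second

i:   0  1  2  3  4  5  6  7  8  9 10 11 12 13 14 15 16
     L  W  L  W  W  L  W  W  L  W  L  W  W  L  W  W  L
Position 16 is L, so the second player wins.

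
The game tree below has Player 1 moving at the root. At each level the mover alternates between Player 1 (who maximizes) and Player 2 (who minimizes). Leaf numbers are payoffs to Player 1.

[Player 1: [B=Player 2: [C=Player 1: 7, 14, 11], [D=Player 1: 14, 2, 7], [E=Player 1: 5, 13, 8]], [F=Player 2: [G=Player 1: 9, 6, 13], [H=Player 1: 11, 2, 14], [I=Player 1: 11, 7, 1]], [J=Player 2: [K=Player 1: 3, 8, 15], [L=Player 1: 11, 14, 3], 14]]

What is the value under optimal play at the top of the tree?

14

C (Player 1): max(7, 14, 11) = 14
D (Player 1): max(14, 2, 7) = 14
E (Player 1): max(5, 13, 8) = 13
B (Player 2): min(14, 14, 13) = 13
G (Player 1): max(9, 6, 13) = 13
H (Player 1): max(11, 2, 14) = 14
I (Player 1): max(11, 7, 1) = 11
F (Player 2): min(13, 14, 11) = 11
K (Player 1): max(3, 8, 15) = 15
L (Player 1): max(11, 14, 3) = 14
J (Player 2): min(15, 14, 14) = 14
Root (Player 1): max(13, 11, 14) = 14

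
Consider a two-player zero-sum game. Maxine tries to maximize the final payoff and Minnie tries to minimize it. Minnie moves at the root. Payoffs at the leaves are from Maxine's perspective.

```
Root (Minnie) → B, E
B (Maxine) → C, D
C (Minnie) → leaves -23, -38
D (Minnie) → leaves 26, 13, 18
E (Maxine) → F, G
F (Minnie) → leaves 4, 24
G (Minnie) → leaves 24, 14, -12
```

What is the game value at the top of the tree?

C (Minnie): min(-23, -38) = -38
D (Minnie): min(26, 13, 18) = 13
B (Maxine): max(-38, 13) = 13
F (Minnie): min(4, 24) = 4
G (Minnie): min(24, 14, -12) = -12
E (Maxine): max(4, -12) = 4
Root (Minnie): min(13, 4) = 4

4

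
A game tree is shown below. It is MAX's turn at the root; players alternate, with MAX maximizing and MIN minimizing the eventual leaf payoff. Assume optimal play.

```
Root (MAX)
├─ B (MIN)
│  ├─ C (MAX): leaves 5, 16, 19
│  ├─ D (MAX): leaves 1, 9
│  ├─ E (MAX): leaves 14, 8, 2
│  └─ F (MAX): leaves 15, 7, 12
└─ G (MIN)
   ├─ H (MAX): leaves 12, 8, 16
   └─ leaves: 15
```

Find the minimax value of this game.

C (MAX): max(5, 16, 19) = 19
D (MAX): max(1, 9) = 9
E (MAX): max(14, 8, 2) = 14
F (MAX): max(15, 7, 12) = 15
B (MIN): min(19, 9, 14, 15) = 9
H (MAX): max(12, 8, 16) = 16
G (MIN): min(16, 15) = 15
Root (MAX): max(9, 15) = 15

15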